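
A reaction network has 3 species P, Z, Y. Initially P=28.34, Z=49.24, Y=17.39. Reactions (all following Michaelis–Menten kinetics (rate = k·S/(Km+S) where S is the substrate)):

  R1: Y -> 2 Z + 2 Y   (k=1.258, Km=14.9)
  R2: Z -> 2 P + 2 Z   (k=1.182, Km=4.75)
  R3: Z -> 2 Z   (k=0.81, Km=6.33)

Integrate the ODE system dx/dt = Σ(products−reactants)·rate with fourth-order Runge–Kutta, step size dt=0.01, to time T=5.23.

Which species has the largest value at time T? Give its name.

RK4 with dt=0.01: 523 steps to T=5.23. Trajectory (selected grid times):
t=0.00: P=28.34 Z=49.24 Y=17.39
t=0.58: P=29.59 Z=51.07 Y=17.78
t=1.16: P=30.85 Z=52.92 Y=18.18
t=1.74: P=32.11 Z=54.77 Y=18.59
t=2.32: P=33.37 Z=56.64 Y=18.99
t=2.91: P=34.66 Z=58.55 Y=19.41
t=3.49: P=35.93 Z=60.44 Y=19.83
t=4.07: P=37.20 Z=62.34 Y=20.25
t=4.65: P=38.48 Z=64.25 Y=20.67
t=5.23: P=39.76 Z=66.17 Y=21.09
At T=5.23: P=39.76 Z=66.17 Y=21.09; the largest is Z.

Dominant species at T: Z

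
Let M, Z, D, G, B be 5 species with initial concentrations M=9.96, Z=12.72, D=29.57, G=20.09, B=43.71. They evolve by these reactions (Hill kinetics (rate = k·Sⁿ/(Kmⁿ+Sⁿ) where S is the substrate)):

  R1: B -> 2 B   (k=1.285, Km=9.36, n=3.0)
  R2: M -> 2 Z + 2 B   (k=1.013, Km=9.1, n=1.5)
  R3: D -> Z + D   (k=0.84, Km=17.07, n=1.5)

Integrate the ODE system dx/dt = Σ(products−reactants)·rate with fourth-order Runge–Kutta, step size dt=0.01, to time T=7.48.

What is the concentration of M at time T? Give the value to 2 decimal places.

M at T = 6.51

RK4 with dt=0.01: 748 steps to T=7.48. Trajectory (selected grid times):
t=0.00: M=9.96 Z=12.72 D=29.57 G=20.09 B=43.71
t=0.83: M=9.52 Z=14.09 D=29.57 G=20.09 B=45.65
t=1.66: M=9.09 Z=15.43 D=29.57 G=20.09 B=47.56
t=2.49: M=8.68 Z=16.74 D=29.57 G=20.09 B=49.45
t=3.32: M=8.28 Z=18.02 D=29.57 G=20.09 B=51.30
t=4.16: M=7.89 Z=19.28 D=29.57 G=20.09 B=53.15
t=4.99: M=7.52 Z=20.51 D=29.57 G=20.09 B=54.95
t=5.82: M=7.17 Z=21.70 D=29.57 G=20.09 B=56.72
t=6.65: M=6.83 Z=22.86 D=29.57 G=20.09 B=58.46
t=7.48: M=6.51 Z=23.99 D=29.57 G=20.09 B=60.17
Read off M at T=7.48: 6.51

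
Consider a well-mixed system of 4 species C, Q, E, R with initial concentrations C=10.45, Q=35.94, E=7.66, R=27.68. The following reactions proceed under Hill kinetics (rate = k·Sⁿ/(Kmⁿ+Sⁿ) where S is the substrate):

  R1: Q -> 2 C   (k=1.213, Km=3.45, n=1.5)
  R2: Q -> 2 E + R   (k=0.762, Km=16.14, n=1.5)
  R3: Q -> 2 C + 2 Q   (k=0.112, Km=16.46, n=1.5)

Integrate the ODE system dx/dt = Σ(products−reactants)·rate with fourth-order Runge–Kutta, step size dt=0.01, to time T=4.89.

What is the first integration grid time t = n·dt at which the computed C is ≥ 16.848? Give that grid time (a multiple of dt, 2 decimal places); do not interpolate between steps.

RK4 with dt=0.01: 489 steps to T=4.89. Trajectory (selected grid times):
t=0.00: C=10.45 Q=35.94 E=7.66 R=27.68
t=0.54: C=11.81 Q=35.04 E=8.29 R=27.99
t=1.09: C=13.20 Q=34.12 E=8.93 R=28.31
t=1.63: C=14.56 Q=33.22 E=9.54 R=28.62
t=2.17: C=15.91 Q=32.32 E=10.15 R=28.93
t=2.54: C=16.84 Q=31.71 E=10.57 R=29.13
t=2.55: C=16.87 Q=31.70 E=10.58 R=29.14
t=2.72: C=17.29 Q=31.42 E=10.77 R=29.24
t=3.26: C=18.64 Q=30.53 E=11.37 R=29.53
t=3.80: C=19.99 Q=29.65 E=11.96 R=29.83
t=4.35: C=21.36 Q=28.75 E=12.55 R=30.13
t=4.89: C=22.70 Q=27.88 E=13.13 R=30.41
C(2.54)=16.842 < 16.848 but C(2.55)=16.867 ≥ 16.848, so the first grid time is t=2.55.

Threshold first reached at t = 2.55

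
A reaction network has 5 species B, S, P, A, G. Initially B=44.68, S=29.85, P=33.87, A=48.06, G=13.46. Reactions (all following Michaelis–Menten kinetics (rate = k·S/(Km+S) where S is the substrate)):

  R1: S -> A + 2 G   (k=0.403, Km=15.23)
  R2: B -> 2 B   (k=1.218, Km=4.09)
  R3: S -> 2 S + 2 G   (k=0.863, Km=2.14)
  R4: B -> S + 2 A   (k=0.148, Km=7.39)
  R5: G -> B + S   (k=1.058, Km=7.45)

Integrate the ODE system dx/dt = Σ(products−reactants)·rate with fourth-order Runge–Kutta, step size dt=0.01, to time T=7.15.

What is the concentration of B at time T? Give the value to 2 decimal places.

B at T = 57.19

RK4 with dt=0.01: 715 steps to T=7.15. Trajectory (selected grid times):
t=0.00: B=44.68 S=29.85 P=33.87 A=48.06 G=13.46
t=0.79: B=46.01 S=30.92 P=33.87 A=48.47 G=14.61
t=1.59: B=47.37 S=32.02 P=33.87 A=48.89 G=15.77
t=2.38: B=48.73 S=33.12 P=33.87 A=49.31 G=16.91
t=3.18: B=50.12 S=34.24 P=33.87 A=49.74 G=18.06
t=3.97: B=51.50 S=35.36 P=33.87 A=50.17 G=19.19
t=4.77: B=52.92 S=36.51 P=33.87 A=50.60 G=20.33
t=5.56: B=54.33 S=37.64 P=33.87 A=51.03 G=21.46
t=6.36: B=55.76 S=38.80 P=33.87 A=51.47 G=22.59
t=7.15: B=57.19 S=39.96 P=33.87 A=51.91 G=23.71
Read off B at T=7.15: 57.19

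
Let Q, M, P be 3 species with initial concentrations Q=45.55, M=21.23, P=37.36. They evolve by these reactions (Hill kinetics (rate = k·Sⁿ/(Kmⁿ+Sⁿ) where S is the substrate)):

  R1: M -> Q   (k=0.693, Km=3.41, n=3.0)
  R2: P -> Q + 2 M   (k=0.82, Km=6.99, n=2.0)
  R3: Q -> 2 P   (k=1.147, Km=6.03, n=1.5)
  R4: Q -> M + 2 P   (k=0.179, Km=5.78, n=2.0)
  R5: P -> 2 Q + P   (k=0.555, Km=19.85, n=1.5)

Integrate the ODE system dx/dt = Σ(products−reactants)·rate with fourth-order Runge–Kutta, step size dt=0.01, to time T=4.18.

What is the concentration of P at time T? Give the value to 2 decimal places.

P at T = 44.68

RK4 with dt=0.01: 418 steps to T=4.18. Trajectory (selected grid times):
t=0.00: Q=45.55 M=21.23 P=37.36
t=0.46: Q=46.02 M=21.72 P=38.16
t=0.93: Q=46.50 M=22.23 P=38.99
t=1.39: Q=46.97 M=22.72 P=39.79
t=1.86: Q=47.46 M=23.23 P=40.61
t=2.32: Q=47.94 M=23.73 P=41.42
t=2.79: Q=48.43 M=24.23 P=42.24
t=3.25: Q=48.92 M=24.73 P=43.05
t=3.72: Q=49.42 M=25.24 P=43.87
t=4.18: Q=49.91 M=25.74 P=44.68
Read off P at T=4.18: 44.68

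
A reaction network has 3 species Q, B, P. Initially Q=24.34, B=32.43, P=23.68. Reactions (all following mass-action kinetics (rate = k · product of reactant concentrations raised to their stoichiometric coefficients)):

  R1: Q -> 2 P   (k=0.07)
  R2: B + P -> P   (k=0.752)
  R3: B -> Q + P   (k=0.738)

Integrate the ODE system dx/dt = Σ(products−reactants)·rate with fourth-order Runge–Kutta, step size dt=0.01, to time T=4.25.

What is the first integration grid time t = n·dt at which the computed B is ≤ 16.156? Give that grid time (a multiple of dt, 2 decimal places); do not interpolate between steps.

Threshold first reached at t = 0.04

RK4 with dt=0.01: 425 steps to T=4.25. Trajectory (selected grid times):
t=0.00: Q=24.34 B=32.43 P=23.68
t=0.03: Q=24.84 B=18.44 P=24.33
t=0.04: Q=24.94 B=15.24 P=24.49
t=0.47: Q=24.77 B=0.00 P=26.58
t=0.94: Q=23.96 B=0.00 P=28.18
t=1.42: Q=23.17 B=0.00 P=29.76
t=1.89: Q=22.42 B=0.00 P=31.26
t=2.36: Q=21.70 B=0.00 P=32.72
t=2.83: Q=20.99 B=0.00 P=34.12
t=3.31: Q=20.30 B=0.00 P=35.51
t=3.78: Q=19.64 B=0.00 P=36.82
t=4.25: Q=19.01 B=0.00 P=38.09
B(0.03)=18.445 > 16.156 but B(0.04)=15.238 ≤ 16.156, so the first grid time is t=0.04.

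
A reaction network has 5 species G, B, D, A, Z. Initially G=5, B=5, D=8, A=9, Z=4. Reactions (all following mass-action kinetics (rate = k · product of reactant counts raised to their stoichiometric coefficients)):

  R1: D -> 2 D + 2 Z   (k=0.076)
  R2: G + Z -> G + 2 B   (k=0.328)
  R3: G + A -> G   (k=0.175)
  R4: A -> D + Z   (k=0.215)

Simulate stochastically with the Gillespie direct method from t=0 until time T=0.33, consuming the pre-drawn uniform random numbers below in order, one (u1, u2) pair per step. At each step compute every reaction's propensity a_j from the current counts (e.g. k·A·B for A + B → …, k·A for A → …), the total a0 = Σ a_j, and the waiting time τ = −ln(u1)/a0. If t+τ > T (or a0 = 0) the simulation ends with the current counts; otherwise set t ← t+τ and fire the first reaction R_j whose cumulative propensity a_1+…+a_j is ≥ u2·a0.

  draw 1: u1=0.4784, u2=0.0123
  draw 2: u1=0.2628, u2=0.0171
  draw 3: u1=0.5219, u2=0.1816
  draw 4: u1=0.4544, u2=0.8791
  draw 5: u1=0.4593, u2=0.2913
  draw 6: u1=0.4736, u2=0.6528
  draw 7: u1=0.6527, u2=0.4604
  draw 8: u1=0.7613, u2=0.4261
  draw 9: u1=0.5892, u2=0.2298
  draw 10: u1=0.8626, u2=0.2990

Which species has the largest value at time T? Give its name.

t=0.000: G=5 B=5 D=8 A=9 Z=4
Draw 1: a1=0.608, a2=6.560, a3=7.875, a4=1.935, a0=16.978; τ=−ln(0.4784)/16.978=0.043 → t=0.043; u2·a0=0.0123·16.978=0.209 ≤ a1=0.608 → R1 fires; G=5 B=5 D=9 A=9 Z=6
Draw 2: a1=0.684, a2=9.840, a3=7.875, a4=1.935, a0=20.334; τ=−ln(0.2628)/20.334=0.066 → t=0.109; u2·a0=0.0171·20.334=0.348 ≤ a1=0.684 → R1 fires; G=5 B=5 D=10 A=9 Z=8
Draw 3: a1=0.760, a2=13.120, a3=7.875, a4=1.935, a0=23.690; τ=−ln(0.5219)/23.690=0.027 → t=0.137; u2·a0=0.1816·23.690=4.302; a1=0.760 < 4.302 ≤ a1+a2=13.880 → R2 fires; G=5 B=7 D=10 A=9 Z=7
Draw 4: a1=0.760, a2=11.480, a3=7.875, a4=1.935, a0=22.050; τ=−ln(0.4544)/22.050=0.036 → t=0.172; u2·a0=0.8791·22.050=19.384; a1+a2=12.240 < 19.384 ≤ a1+…+a3=20.115 → R3 fires; G=5 B=7 D=10 A=8 Z=7
Draw 5: a1=0.760, a2=11.480, a3=7.000, a4=1.720, a0=20.960; τ=−ln(0.4593)/20.960=0.037 → t=0.209; u2·a0=0.2913·20.960=6.106; a1=0.760 < 6.106 ≤ a1+a2=12.240 → R2 fires; G=5 B=9 D=10 A=8 Z=6
Draw 6: a1=0.760, a2=9.840, a3=7.000, a4=1.720, a0=19.320; τ=−ln(0.4736)/19.320=0.039 → t=0.248; u2·a0=0.6528·19.320=12.612; a1+a2=10.600 < 12.612 ≤ a1+…+a3=17.600 → R3 fires; G=5 B=9 D=10 A=7 Z=6
Draw 7: a1=0.760, a2=9.840, a3=6.125, a4=1.505, a0=18.230; τ=−ln(0.6527)/18.230=0.023 → t=0.272; u2·a0=0.4604·18.230=8.393; a1=0.760 < 8.393 ≤ a1+a2=10.600 → R2 fires; G=5 B=11 D=10 A=7 Z=5
Draw 8: a1=0.760, a2=8.200, a3=6.125, a4=1.505, a0=16.590; τ=−ln(0.7613)/16.590=0.016 → t=0.288; u2·a0=0.4261·16.590=7.069; a1=0.760 < 7.069 ≤ a1+a2=8.960 → R2 fires; G=5 B=13 D=10 A=7 Z=4
Draw 9: a1=0.760, a2=6.560, a3=6.125, a4=1.505, a0=14.950; τ=−ln(0.5892)/14.950=0.035 → t=0.323; u2·a0=0.2298·14.950=3.436; a1=0.760 < 3.436 ≤ a1+a2=7.320 → R2 fires; G=5 B=15 D=10 A=7 Z=3
Draw 10: a1=0.760, a2=4.920, a3=6.125, a4=1.505, a0=13.310; τ=−ln(0.8626)/13.310=0.011 → t=0.335 > T=0.33: stop.
At T=0.33: G=5 B=15 D=10 A=7 Z=3; the largest is B.

Dominant species at T: B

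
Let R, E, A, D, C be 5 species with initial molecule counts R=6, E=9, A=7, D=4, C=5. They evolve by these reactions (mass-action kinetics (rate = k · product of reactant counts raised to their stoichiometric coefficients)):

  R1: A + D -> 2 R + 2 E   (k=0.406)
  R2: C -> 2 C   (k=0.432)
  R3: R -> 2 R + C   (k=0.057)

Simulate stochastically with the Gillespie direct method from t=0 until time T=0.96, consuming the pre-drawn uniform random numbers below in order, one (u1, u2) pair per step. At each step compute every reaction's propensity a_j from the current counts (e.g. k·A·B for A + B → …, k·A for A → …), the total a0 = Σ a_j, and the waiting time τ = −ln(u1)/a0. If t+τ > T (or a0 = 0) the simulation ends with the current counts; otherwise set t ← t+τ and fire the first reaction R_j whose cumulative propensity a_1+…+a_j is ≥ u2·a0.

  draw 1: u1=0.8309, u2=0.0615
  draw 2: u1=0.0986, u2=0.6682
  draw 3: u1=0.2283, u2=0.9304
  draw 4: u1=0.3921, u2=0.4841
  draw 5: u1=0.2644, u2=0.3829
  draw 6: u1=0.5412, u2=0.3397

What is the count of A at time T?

t=0.000: R=6 E=9 A=7 D=4 C=5
Draw 1: a1=11.368, a2=2.160, a3=0.342, a0=13.870; τ=−ln(0.8309)/13.870=0.013 → t=0.013; u2·a0=0.0615·13.870=0.853 ≤ a1=11.368 → R1 fires; R=8 E=11 A=6 D=3 C=5
Draw 2: a1=7.308, a2=2.160, a3=0.456, a0=9.924; τ=−ln(0.0986)/9.924=0.233 → t=0.247; u2·a0=0.6682·9.924=6.631 ≤ a1=7.308 → R1 fires; R=10 E=13 A=5 D=2 C=5
Draw 3: a1=4.060, a2=2.160, a3=0.570, a0=6.790; τ=−ln(0.2283)/6.790=0.218 → t=0.464; u2·a0=0.9304·6.790=6.317; a1+a2=6.220 < 6.317 ≤ a1+…+a3=6.790 → R3 fires; R=11 E=13 A=5 D=2 C=6
Draw 4: a1=4.060, a2=2.592, a3=0.627, a0=7.279; τ=−ln(0.3921)/7.279=0.129 → t=0.593; u2·a0=0.4841·7.279=3.524 ≤ a1=4.060 → R1 fires; R=13 E=15 A=4 D=1 C=6
Draw 5: a1=1.624, a2=2.592, a3=0.741, a0=4.957; τ=−ln(0.2644)/4.957=0.268 → t=0.861; u2·a0=0.3829·4.957=1.898; a1=1.624 < 1.898 ≤ a1+a2=4.216 → R2 fires; R=13 E=15 A=4 D=1 C=7
Draw 6: a1=1.624, a2=3.024, a3=0.741, a0=5.389; τ=−ln(0.5412)/5.389=0.114 → t=0.975 > T=0.96: stop.
Read off A at T=0.96: 4

A at T = 4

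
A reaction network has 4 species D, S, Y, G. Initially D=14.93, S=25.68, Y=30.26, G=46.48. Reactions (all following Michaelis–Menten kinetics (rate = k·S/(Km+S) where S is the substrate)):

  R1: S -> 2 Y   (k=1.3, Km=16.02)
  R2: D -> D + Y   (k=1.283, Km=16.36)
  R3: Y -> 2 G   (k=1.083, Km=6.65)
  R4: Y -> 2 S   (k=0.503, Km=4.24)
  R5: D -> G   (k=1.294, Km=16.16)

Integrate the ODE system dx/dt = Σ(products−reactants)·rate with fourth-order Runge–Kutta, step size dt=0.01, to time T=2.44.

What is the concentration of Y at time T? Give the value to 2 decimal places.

RK4 with dt=0.01: 244 steps to T=2.44. Trajectory (selected grid times):
t=0.00: D=14.93 S=25.68 Y=30.26 G=46.48
t=0.27: D=14.76 S=25.70 Y=30.50 G=47.13
t=0.54: D=14.60 S=25.72 Y=30.73 G=47.77
t=0.81: D=14.43 S=25.75 Y=30.97 G=48.42
t=1.08: D=14.27 S=25.77 Y=31.20 G=49.07
t=1.36: D=14.10 S=25.79 Y=31.45 G=49.74
t=1.63: D=13.94 S=25.82 Y=31.68 G=50.38
t=1.90: D=13.77 S=25.84 Y=31.91 G=51.03
t=2.17: D=13.61 S=25.86 Y=32.14 G=51.67
t=2.44: D=13.45 S=25.89 Y=32.37 G=52.31
Read off Y at T=2.44: 32.37

Y at T = 32.37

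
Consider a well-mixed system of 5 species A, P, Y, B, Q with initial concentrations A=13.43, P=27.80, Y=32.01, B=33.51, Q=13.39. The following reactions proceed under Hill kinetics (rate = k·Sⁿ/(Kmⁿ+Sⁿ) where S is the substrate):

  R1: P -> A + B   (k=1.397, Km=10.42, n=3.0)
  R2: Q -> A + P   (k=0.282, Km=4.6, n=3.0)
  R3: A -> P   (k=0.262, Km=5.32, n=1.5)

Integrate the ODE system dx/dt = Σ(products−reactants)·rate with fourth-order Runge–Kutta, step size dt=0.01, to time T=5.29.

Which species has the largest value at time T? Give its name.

RK4 with dt=0.01: 529 steps to T=5.29. Trajectory (selected grid times):
t=0.00: A=13.43 P=27.80 Y=32.01 B=33.51 Q=13.39
t=0.59: A=14.25 P=27.30 Y=32.01 B=34.29 Q=13.23
t=1.18: A=15.06 P=26.81 Y=32.01 B=35.07 Q=13.07
t=1.76: A=15.85 P=26.33 Y=32.01 B=35.84 Q=12.91
t=2.35: A=16.66 P=25.84 Y=32.01 B=36.61 Q=12.76
t=2.94: A=17.46 P=25.36 Y=32.01 B=37.38 Q=12.60
t=3.53: A=18.25 P=24.88 Y=32.01 B=38.15 Q=12.44
t=4.11: A=19.03 P=24.42 Y=32.01 B=38.91 Q=12.28
t=4.70: A=19.81 P=23.95 Y=32.01 B=39.67 Q=12.12
t=5.29: A=20.60 P=23.48 Y=32.01 B=40.43 Q=11.97
At T=5.29: A=20.60 P=23.48 Y=32.01 B=40.43 Q=11.97; the largest is B.

Dominant species at T: B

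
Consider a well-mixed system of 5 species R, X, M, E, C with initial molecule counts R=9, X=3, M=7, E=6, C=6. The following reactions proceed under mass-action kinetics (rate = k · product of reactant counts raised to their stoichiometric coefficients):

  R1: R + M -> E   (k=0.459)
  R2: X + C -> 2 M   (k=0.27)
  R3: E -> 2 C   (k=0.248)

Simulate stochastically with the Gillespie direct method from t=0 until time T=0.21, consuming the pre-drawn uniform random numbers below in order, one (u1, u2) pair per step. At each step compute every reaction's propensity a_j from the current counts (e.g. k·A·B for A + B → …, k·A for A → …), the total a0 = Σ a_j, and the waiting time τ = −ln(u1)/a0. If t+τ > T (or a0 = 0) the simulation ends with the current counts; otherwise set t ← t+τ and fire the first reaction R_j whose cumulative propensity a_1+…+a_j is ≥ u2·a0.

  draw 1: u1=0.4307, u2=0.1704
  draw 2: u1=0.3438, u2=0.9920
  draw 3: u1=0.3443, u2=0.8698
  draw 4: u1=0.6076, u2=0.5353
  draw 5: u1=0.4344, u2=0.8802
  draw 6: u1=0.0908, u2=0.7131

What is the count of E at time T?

E at T = 7

t=0.000: R=9 X=3 M=7 E=6 C=6
Draw 1: a1=28.917, a2=4.860, a3=1.488, a0=35.265; τ=−ln(0.4307)/35.265=0.024 → t=0.024; u2·a0=0.1704·35.265=6.009 ≤ a1=28.917 → R1 fires; R=8 X=3 M=6 E=7 C=6
Draw 2: a1=22.032, a2=4.860, a3=1.736, a0=28.628; τ=−ln(0.3438)/28.628=0.037 → t=0.061; u2·a0=0.9920·28.628=28.399; a1+a2=26.892 < 28.399 ≤ a1+…+a3=28.628 → R3 fires; R=8 X=3 M=6 E=6 C=8
Draw 3: a1=22.032, a2=6.480, a3=1.488, a0=30.000; τ=−ln(0.3443)/30.000=0.036 → t=0.097; u2·a0=0.8698·30.000=26.094; a1=22.032 < 26.094 ≤ a1+a2=28.512 → R2 fires; R=8 X=2 M=8 E=6 C=7
Draw 4: a1=29.376, a2=3.780, a3=1.488, a0=34.644; τ=−ln(0.6076)/34.644=0.014 → t=0.111; u2·a0=0.5353·34.644=18.545 ≤ a1=29.376 → R1 fires; R=7 X=2 M=7 E=7 C=7
Draw 5: a1=22.491, a2=3.780, a3=1.736, a0=28.007; τ=−ln(0.4344)/28.007=0.030 → t=0.141; u2·a0=0.8802·28.007=24.652; a1=22.491 < 24.652 ≤ a1+a2=26.271 → R2 fires; R=7 X=1 M=9 E=7 C=6
Draw 6: a1=28.917, a2=1.620, a3=1.736, a0=32.273; τ=−ln(0.0908)/32.273=0.074 → t=0.215 > T=0.21: stop.
Read off E at T=0.21: 7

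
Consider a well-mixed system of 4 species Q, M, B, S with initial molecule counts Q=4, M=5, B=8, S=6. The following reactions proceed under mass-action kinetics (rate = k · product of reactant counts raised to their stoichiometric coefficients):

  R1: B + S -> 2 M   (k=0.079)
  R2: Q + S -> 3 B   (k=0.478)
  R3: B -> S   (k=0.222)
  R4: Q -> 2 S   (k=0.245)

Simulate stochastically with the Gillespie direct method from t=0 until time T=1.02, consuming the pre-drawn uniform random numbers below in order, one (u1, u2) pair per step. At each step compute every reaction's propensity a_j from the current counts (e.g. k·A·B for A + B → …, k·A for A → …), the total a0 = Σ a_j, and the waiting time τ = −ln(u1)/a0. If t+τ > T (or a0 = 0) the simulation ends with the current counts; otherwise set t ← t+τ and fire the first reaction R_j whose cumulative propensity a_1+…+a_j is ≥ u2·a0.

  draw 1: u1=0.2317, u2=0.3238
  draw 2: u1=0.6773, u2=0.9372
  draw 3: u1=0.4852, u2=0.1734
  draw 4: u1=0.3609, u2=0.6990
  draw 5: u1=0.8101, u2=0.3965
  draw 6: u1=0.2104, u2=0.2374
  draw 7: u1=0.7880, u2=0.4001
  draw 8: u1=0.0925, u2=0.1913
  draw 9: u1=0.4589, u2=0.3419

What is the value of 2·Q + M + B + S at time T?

Value at T = 27

Check how each reaction changes W = 2·Q + M + B + S (weight of products minus weight of reactants):
R1: B + S -> 2 M: (1·2) − (1·1 + 1·1) = 2 − 2 = 0
R2: Q + S -> 3 B: (1·3) − (2·1 + 1·1) = 3 − 3 = 0
R3: B -> S: (1·1) − (1·1) = 1 − 1 = 0
R4: Q -> 2 S: (1·2) − (2·1) = 2 − 2 = 0
Every reaction leaves W unchanged, so W is conserved and no simulation is needed: W(T) = W(0) = 2·4 + 5 + 8 + 6 = 27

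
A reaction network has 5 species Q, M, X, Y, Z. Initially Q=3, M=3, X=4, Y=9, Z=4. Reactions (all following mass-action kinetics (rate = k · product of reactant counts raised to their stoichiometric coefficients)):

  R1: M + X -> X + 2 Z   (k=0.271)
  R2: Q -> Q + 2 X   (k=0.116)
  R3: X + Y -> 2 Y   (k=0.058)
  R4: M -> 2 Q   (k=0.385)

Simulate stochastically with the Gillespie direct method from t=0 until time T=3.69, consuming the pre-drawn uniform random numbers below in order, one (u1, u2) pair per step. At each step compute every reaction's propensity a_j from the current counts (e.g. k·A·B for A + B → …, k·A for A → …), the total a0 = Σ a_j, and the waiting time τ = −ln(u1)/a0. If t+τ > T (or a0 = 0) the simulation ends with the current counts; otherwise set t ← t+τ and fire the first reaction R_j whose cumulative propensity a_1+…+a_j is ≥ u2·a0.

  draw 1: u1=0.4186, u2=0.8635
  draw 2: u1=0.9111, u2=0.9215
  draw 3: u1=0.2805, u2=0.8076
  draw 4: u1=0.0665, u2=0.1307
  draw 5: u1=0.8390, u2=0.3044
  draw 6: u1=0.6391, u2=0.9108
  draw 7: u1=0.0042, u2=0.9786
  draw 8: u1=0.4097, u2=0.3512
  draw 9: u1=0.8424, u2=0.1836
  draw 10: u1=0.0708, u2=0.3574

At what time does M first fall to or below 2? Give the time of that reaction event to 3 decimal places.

t=0.000: Q=3 M=3 X=4 Y=9 Z=4
Draw 1: a1=3.252, a2=0.348, a3=2.088, a4=1.155, a0=6.843; τ=−ln(0.4186)/6.843=0.127 → t=0.127; u2·a0=0.8635·6.843=5.909; a1+…+a3=5.688 < 5.909 ≤ a1+…+a4=6.843 → R4 fires; Q=5 M=2 X=4 Y=9 Z=4
Draw 2: a1=2.168, a2=0.580, a3=2.088, a4=0.770, a0=5.606; τ=−ln(0.9111)/5.606=0.017 → t=0.144; u2·a0=0.9215·5.606=5.166; a1+…+a3=4.836 < 5.166 ≤ a1+…+a4=5.606 → R4 fires; Q=7 M=1 X=4 Y=9 Z=4
Draw 3: a1=1.084, a2=0.812, a3=2.088, a4=0.385, a0=4.369; τ=−ln(0.2805)/4.369=0.291 → t=0.435; u2·a0=0.8076·4.369=3.528; a1+a2=1.896 < 3.528 ≤ a1+…+a3=3.984 → R3 fires; Q=7 M=1 X=3 Y=10 Z=4
Draw 4: a1=0.813, a2=0.812, a3=1.740, a4=0.385, a0=3.750; τ=−ln(0.0665)/3.750=0.723 → t=1.158; u2·a0=0.1307·3.750=0.490 ≤ a1=0.813 → R1 fires; Q=7 M=0 X=3 Y=10 Z=6
Draw 5: a1=0.000, a2=0.812, a3=1.740, a4=0.000, a0=2.552; τ=−ln(0.8390)/2.552=0.069 → t=1.226; u2·a0=0.3044·2.552=0.777; a1=0.000 < 0.777 ≤ a1+a2=0.812 → R2 fires; Q=7 M=0 X=5 Y=10 Z=6
Draw 6: a1=0.000, a2=0.812, a3=2.900, a4=0.000, a0=3.712; τ=−ln(0.6391)/3.712=0.121 → t=1.347; u2·a0=0.9108·3.712=3.381; a1+a2=0.812 < 3.381 ≤ a1+…+a3=3.712 → R3 fires; Q=7 M=0 X=4 Y=11 Z=6
Draw 7: a1=0.000, a2=0.812, a3=2.552, a4=0.000, a0=3.364; τ=−ln(0.0042)/3.364=1.627 → t=2.974; u2·a0=0.9786·3.364=3.292; a1+a2=0.812 < 3.292 ≤ a1+…+a3=3.364 → R3 fires; Q=7 M=0 X=3 Y=12 Z=6
Draw 8: a1=0.000, a2=0.812, a3=2.088, a4=0.000, a0=2.900; τ=−ln(0.4097)/2.900=0.308 → t=3.282; u2·a0=0.3512·2.900=1.018; a1+a2=0.812 < 1.018 ≤ a1+…+a3=2.900 → R3 fires; Q=7 M=0 X=2 Y=13 Z=6
Draw 9: a1=0.000, a2=0.812, a3=1.508, a4=0.000, a0=2.320; τ=−ln(0.8424)/2.320=0.074 → t=3.355; u2·a0=0.1836·2.320=0.426; a1=0.000 < 0.426 ≤ a1+a2=0.812 → R2 fires; Q=7 M=0 X=4 Y=13 Z=6
Draw 10: a1=0.000, a2=0.812, a3=3.016, a4=0.000, a0=3.828; τ=−ln(0.0708)/3.828=0.692 → t=4.047 > T=3.69: stop.
M first becomes ≤ 2 when it reaches 2 at the event at t=0.127.

Threshold first reached at t = 0.127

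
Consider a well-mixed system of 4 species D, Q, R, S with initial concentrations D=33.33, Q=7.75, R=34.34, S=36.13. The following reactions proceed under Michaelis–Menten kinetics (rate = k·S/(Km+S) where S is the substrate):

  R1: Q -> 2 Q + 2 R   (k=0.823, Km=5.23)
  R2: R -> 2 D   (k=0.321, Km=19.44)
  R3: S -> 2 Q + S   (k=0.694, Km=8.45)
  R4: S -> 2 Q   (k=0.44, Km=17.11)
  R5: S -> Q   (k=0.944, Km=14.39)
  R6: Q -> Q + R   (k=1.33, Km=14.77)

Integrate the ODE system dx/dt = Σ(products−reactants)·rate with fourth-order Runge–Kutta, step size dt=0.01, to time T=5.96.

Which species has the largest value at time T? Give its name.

Dominant species at T: R

RK4 with dt=0.01: 596 steps to T=5.96. Trajectory (selected grid times):
t=0.00: D=33.33 Q=7.75 R=34.34 S=36.13
t=0.66: D=33.60 Q=9.67 R=35.21 S=35.49
t=1.32: D=33.88 Q=11.60 R=36.17 S=34.85
t=1.99: D=34.16 Q=13.58 R=37.21 S=34.21
t=2.65: D=34.44 Q=15.54 R=38.31 S=33.58
t=3.31: D=34.72 Q=17.50 R=39.46 S=32.95
t=3.97: D=35.00 Q=19.46 R=40.65 S=32.33
t=4.64: D=35.30 Q=21.46 R=41.90 S=31.70
t=5.30: D=35.59 Q=23.42 R=43.16 S=31.08
t=5.96: D=35.88 Q=25.39 R=44.46 S=30.47
At T=5.96: D=35.88 Q=25.39 R=44.46 S=30.47; the largest is R.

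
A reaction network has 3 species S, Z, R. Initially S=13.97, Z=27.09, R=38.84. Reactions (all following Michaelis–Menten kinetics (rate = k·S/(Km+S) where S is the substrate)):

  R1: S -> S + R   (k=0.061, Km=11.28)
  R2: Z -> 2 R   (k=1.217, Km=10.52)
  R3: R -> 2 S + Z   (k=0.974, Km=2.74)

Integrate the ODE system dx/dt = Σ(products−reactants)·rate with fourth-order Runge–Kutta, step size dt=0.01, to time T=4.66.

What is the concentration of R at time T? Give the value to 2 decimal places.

R at T = 42.94

RK4 with dt=0.01: 466 steps to T=4.66. Trajectory (selected grid times):
t=0.00: S=13.97 Z=27.09 R=38.84
t=0.52: S=14.92 Z=27.11 R=39.30
t=1.04: S=15.86 Z=27.13 R=39.75
t=1.55: S=16.79 Z=27.14 R=40.20
t=2.07: S=17.74 Z=27.16 R=40.66
t=2.59: S=18.69 Z=27.18 R=41.12
t=3.11: S=19.64 Z=27.20 R=41.57
t=3.62: S=20.57 Z=27.22 R=42.02
t=4.14: S=21.53 Z=27.24 R=42.48
t=4.66: S=22.48 Z=27.26 R=42.94
Read off R at T=4.66: 42.94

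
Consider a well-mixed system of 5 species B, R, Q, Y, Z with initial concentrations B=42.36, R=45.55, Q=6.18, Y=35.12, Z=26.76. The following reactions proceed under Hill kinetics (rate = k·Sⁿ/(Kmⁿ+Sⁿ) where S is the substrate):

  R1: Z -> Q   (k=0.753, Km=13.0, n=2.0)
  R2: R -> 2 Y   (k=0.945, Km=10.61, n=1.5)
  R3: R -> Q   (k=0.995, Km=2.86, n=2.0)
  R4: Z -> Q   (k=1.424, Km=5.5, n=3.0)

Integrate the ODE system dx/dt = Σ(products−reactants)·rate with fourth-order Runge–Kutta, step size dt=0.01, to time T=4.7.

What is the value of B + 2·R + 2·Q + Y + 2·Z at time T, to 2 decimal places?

Value at T = 234.46

Check how each reaction changes W = B + 2·R + 2·Q + Y + 2·Z (weight of products minus weight of reactants):
R1: Z -> Q: (2·1) − (2·1) = 2 − 2 = 0
R2: R -> 2 Y: (1·2) − (2·1) = 2 − 2 = 0
R3: R -> Q: (2·1) − (2·1) = 2 − 2 = 0
R4: Z -> Q: (2·1) − (2·1) = 2 − 2 = 0
Every reaction leaves W unchanged, so W is conserved and no simulation is needed: W(T) = W(0) = 42.36 + 2·45.55 + 2·6.18 + 35.12 + 2·26.76 = 234.46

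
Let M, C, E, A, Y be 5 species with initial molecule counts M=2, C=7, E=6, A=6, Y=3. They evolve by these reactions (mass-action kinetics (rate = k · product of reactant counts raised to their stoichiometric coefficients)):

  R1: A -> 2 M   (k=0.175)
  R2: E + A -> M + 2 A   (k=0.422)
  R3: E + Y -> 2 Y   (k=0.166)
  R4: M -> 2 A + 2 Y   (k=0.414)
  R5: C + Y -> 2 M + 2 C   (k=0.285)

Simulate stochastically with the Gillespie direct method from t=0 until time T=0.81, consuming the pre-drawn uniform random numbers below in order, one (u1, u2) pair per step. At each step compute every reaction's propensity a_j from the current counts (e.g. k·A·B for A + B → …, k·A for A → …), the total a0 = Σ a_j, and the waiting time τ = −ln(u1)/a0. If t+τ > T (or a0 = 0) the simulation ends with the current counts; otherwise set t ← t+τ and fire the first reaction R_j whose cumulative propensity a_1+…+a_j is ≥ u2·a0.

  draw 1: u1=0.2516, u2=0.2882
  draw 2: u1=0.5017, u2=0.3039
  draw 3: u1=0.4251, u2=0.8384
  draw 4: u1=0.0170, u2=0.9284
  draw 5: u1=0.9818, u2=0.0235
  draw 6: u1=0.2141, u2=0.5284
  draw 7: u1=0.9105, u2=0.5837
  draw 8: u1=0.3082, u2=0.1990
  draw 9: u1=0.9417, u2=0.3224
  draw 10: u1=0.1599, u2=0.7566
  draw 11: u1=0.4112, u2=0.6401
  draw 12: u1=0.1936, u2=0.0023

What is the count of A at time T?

A at T = 13

t=0.000: M=2 C=7 E=6 A=6 Y=3
Draw 1: a1=1.050, a2=15.192, a3=2.988, a4=0.828, a5=5.985, a0=26.043; τ=−ln(0.2516)/26.043=0.053 → t=0.053; u2·a0=0.2882·26.043=7.506; a1=1.050 < 7.506 ≤ a1+a2=16.242 → R2 fires; M=3 C=7 E=5 A=7 Y=3
Draw 2: a1=1.225, a2=14.770, a3=2.490, a4=1.242, a5=5.985, a0=25.712; τ=−ln(0.5017)/25.712=0.027 → t=0.080; u2·a0=0.3039·25.712=7.814; a1=1.225 < 7.814 ≤ a1+a2=15.995 → R2 fires; M=4 C=7 E=4 A=8 Y=3
Draw 3: a1=1.400, a2=13.504, a3=1.992, a4=1.656, a5=5.985, a0=24.537; τ=−ln(0.4251)/24.537=0.035 → t=0.115; u2·a0=0.8384·24.537=20.572; a1+…+a4=18.552 < 20.572 ≤ a1+…+a5=24.537 → R5 fires; M=6 C=8 E=4 A=8 Y=2
Draw 4: a1=1.400, a2=13.504, a3=1.328, a4=2.484, a5=4.560, a0=23.276; τ=−ln(0.0170)/23.276=0.175 → t=0.290; u2·a0=0.9284·23.276=21.609; a1+…+a4=18.716 < 21.609 ≤ a1+…+a5=23.276 → R5 fires; M=8 C=9 E=4 A=8 Y=1
Draw 5: a1=1.400, a2=13.504, a3=0.664, a4=3.312, a5=2.565, a0=21.445; τ=−ln(0.9818)/21.445=0.001 → t=0.291; u2·a0=0.0235·21.445=0.504 ≤ a1=1.400 → R1 fires; M=10 C=9 E=4 A=7 Y=1
Draw 6: a1=1.225, a2=11.816, a3=0.664, a4=4.140, a5=2.565, a0=20.410; τ=−ln(0.2141)/20.410=0.076 → t=0.366; u2·a0=0.5284·20.410=10.785; a1=1.225 < 10.785 ≤ a1+a2=13.041 → R2 fires; M=11 C=9 E=3 A=8 Y=1
Draw 7: a1=1.400, a2=10.128, a3=0.498, a4=4.554, a5=2.565, a0=19.145; τ=−ln(0.9105)/19.145=0.005 → t=0.371; u2·a0=0.5837·19.145=11.175; a1=1.400 < 11.175 ≤ a1+a2=11.528 → R2 fires; M=12 C=9 E=2 A=9 Y=1
Draw 8: a1=1.575, a2=7.596, a3=0.332, a4=4.968, a5=2.565, a0=17.036; τ=−ln(0.3082)/17.036=0.069 → t=0.440; u2·a0=0.1990·17.036=3.390; a1=1.575 < 3.390 ≤ a1+a2=9.171 → R2 fires; M=13 C=9 E=1 A=10 Y=1
Draw 9: a1=1.750, a2=4.220, a3=0.166, a4=5.382, a5=2.565, a0=14.083; τ=−ln(0.9417)/14.083=0.004 → t=0.444; u2·a0=0.3224·14.083=4.540; a1=1.750 < 4.540 ≤ a1+a2=5.970 → R2 fires; M=14 C=9 E=0 A=11 Y=1
Draw 10: a1=1.925, a2=0.000, a3=0.000, a4=5.796, a5=2.565, a0=10.286; τ=−ln(0.1599)/10.286=0.178 → t=0.623; u2·a0=0.7566·10.286=7.782; a1+…+a4=7.721 < 7.782 ≤ a1+…+a5=10.286 → R5 fires; M=16 C=10 E=0 A=11 Y=0
Draw 11: a1=1.925, a2=0.000, a3=0.000, a4=6.624, a5=0.000, a0=8.549; τ=−ln(0.4112)/8.549=0.104 → t=0.727; u2·a0=0.6401·8.549=5.472; a1+…+a3=1.925 < 5.472 ≤ a1+…+a4=8.549 → R4 fires; M=15 C=10 E=0 A=13 Y=2
Draw 12: a1=2.275, a2=0.000, a3=0.000, a4=6.210, a5=5.700, a0=14.185; τ=−ln(0.1936)/14.185=0.116 → t=0.842 > T=0.81: stop.
Read off A at T=0.81: 13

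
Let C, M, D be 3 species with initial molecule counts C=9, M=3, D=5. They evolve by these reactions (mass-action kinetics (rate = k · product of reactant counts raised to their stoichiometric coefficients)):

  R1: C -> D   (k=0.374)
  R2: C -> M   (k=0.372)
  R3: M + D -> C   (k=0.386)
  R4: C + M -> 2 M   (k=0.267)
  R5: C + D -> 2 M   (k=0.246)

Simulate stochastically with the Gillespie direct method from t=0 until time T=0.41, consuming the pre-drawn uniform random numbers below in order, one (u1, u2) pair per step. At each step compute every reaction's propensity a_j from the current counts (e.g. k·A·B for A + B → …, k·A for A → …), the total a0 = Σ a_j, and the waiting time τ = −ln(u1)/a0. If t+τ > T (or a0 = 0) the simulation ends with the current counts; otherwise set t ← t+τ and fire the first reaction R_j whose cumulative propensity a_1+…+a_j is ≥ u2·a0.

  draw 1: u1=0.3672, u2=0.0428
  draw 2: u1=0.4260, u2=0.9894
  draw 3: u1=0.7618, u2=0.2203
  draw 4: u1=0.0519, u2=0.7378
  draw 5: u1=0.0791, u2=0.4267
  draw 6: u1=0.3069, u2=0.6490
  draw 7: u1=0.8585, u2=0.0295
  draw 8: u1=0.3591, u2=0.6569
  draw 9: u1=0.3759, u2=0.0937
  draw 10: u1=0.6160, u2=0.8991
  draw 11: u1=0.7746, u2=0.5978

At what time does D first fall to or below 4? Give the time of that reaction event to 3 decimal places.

Threshold first reached at t = 0.068

t=0.000: C=9 M=3 D=5
Draw 1: a1=3.366, a2=3.348, a3=5.790, a4=7.209, a5=11.070, a0=30.783; τ=−ln(0.3672)/30.783=0.033 → t=0.033; u2·a0=0.0428·30.783=1.318 ≤ a1=3.366 → R1 fires; C=8 M=3 D=6
Draw 2: a1=2.992, a2=2.976, a3=6.948, a4=6.408, a5=11.808, a0=31.132; τ=−ln(0.4260)/31.132=0.027 → t=0.060; u2·a0=0.9894·31.132=30.802; a1+…+a4=19.324 < 30.802 ≤ a1+…+a5=31.132 → R5 fires; C=7 M=5 D=5
Draw 3: a1=2.618, a2=2.604, a3=9.650, a4=9.345, a5=8.610, a0=32.827; τ=−ln(0.7618)/32.827=0.008 → t=0.068; u2·a0=0.2203·32.827=7.232; a1+a2=5.222 < 7.232 ≤ a1+…+a3=14.872 → R3 fires; C=8 M=4 D=4
Draw 4: a1=2.992, a2=2.976, a3=6.176, a4=8.544, a5=7.872, a0=28.560; τ=−ln(0.0519)/28.560=0.104 → t=0.172; u2·a0=0.7378·28.560=21.072; a1+…+a4=20.688 < 21.072 ≤ a1+…+a5=28.560 → R5 fires; C=7 M=6 D=3
Draw 5: a1=2.618, a2=2.604, a3=6.948, a4=11.214, a5=5.166, a0=28.550; τ=−ln(0.0791)/28.550=0.089 → t=0.261; u2·a0=0.4267·28.550=12.182; a1+…+a3=12.170 < 12.182 ≤ a1+…+a4=23.384 → R4 fires; C=6 M=7 D=3
Draw 6: a1=2.244, a2=2.232, a3=8.106, a4=11.214, a5=4.428, a0=28.224; τ=−ln(0.3069)/28.224=0.042 → t=0.303; u2·a0=0.6490·28.224=18.317; a1+…+a3=12.582 < 18.317 ≤ a1+…+a4=23.796 → R4 fires; C=5 M=8 D=3
Draw 7: a1=1.870, a2=1.860, a3=9.264, a4=10.680, a5=3.690, a0=27.364; τ=−ln(0.8585)/27.364=0.006 → t=0.308; u2·a0=0.0295·27.364=0.807 ≤ a1=1.870 → R1 fires; C=4 M=8 D=4
Draw 8: a1=1.496, a2=1.488, a3=12.352, a4=8.544, a5=3.936, a0=27.816; τ=−ln(0.3591)/27.816=0.037 → t=0.345; u2·a0=0.6569·27.816=18.272; a1+…+a3=15.336 < 18.272 ≤ a1+…+a4=23.880 → R4 fires; C=3 M=9 D=4
Draw 9: a1=1.122, a2=1.116, a3=13.896, a4=7.209, a5=2.952, a0=26.295; τ=−ln(0.3759)/26.295=0.037 → t=0.382; u2·a0=0.0937·26.295=2.464; a1+a2=2.238 < 2.464 ≤ a1+…+a3=16.134 → R3 fires; C=4 M=8 D=3
Draw 10: a1=1.496, a2=1.488, a3=9.264, a4=8.544, a5=2.952, a0=23.744; τ=−ln(0.6160)/23.744=0.020 → t=0.403; u2·a0=0.8991·23.744=21.348; a1+…+a4=20.792 < 21.348 ≤ a1+…+a5=23.744 → R5 fires; C=3 M=10 D=2
Draw 11: a1=1.122, a2=1.116, a3=7.720, a4=8.010, a5=1.476, a0=19.444; τ=−ln(0.7746)/19.444=0.013 → t=0.416 > T=0.41: stop.
D first becomes ≤ 4 when it reaches 4 at the event at t=0.068.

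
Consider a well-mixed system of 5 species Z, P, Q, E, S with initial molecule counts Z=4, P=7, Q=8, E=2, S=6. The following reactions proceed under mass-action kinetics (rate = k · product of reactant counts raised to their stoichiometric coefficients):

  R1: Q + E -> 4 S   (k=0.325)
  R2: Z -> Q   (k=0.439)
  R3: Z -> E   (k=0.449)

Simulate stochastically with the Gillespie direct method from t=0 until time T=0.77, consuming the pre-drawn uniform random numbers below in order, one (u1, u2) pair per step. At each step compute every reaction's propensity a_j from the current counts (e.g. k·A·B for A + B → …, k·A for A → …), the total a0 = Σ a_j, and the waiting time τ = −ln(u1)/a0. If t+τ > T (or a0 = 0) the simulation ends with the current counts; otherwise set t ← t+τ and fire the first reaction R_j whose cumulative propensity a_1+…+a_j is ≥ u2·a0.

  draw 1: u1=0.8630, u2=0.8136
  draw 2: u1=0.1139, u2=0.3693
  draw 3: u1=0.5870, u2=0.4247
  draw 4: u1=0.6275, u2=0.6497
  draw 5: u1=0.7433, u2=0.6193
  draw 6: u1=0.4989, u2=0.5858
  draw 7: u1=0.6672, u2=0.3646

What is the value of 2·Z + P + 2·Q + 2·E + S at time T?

Value at T = 41

Check how each reaction changes W = 2·Z + P + 2·Q + 2·E + S (weight of products minus weight of reactants):
R1: Q + E -> 4 S: (1·4) − (2·1 + 2·1) = 4 − 4 = 0
R2: Z -> Q: (2·1) − (2·1) = 2 − 2 = 0
R3: Z -> E: (2·1) − (2·1) = 2 − 2 = 0
Every reaction leaves W unchanged, so W is conserved and no simulation is needed: W(T) = W(0) = 2·4 + 7 + 2·8 + 2·2 + 6 = 41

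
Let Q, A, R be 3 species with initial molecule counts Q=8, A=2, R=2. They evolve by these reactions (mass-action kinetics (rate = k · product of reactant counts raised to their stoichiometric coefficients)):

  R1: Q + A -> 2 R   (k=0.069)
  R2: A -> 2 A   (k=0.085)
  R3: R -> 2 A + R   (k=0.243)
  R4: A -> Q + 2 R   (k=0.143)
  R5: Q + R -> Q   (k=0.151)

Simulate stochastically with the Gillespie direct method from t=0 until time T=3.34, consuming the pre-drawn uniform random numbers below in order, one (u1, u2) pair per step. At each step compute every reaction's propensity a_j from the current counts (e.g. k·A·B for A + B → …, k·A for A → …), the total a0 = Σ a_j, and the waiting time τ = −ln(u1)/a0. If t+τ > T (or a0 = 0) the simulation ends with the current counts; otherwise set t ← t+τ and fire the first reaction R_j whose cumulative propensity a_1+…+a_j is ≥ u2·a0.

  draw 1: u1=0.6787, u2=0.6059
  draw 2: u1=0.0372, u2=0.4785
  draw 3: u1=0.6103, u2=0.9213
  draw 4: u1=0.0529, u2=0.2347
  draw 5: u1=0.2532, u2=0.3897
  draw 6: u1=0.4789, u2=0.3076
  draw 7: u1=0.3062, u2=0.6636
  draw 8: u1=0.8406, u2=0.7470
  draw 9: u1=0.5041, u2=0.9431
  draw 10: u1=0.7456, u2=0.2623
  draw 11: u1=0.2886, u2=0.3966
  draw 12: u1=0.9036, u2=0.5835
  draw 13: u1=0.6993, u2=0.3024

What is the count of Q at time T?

t=0.000: Q=8 A=2 R=2
Draw 1: a1=1.104, a2=0.170, a3=0.486, a4=0.286, a5=2.416, a0=4.462; τ=−ln(0.6787)/4.462=0.087 → t=0.087; u2·a0=0.6059·4.462=2.704; a1+…+a4=2.046 < 2.704 ≤ a1+…+a5=4.462 → R5 fires; Q=8 A=2 R=1
Draw 2: a1=1.104, a2=0.170, a3=0.243, a4=0.286, a5=1.208, a0=3.011; τ=−ln(0.0372)/3.011=1.093 → t=1.180; u2·a0=0.4785·3.011=1.441; a1+a2=1.274 < 1.441 ≤ a1+…+a3=1.517 → R3 fires; Q=8 A=4 R=1
Draw 3: a1=2.208, a2=0.340, a3=0.243, a4=0.572, a5=1.208, a0=4.571; τ=−ln(0.6103)/4.571=0.108 → t=1.288; u2·a0=0.9213·4.571=4.211; a1+…+a4=3.363 < 4.211 ≤ a1+…+a5=4.571 → R5 fires; Q=8 A=4 R=0
Draw 4: a1=2.208, a2=0.340, a3=0.000, a4=0.572, a5=0.000, a0=3.120; τ=−ln(0.0529)/3.120=0.942 → t=2.230; u2·a0=0.2347·3.120=0.732 ≤ a1=2.208 → R1 fires; Q=7 A=3 R=2
Draw 5: a1=1.449, a2=0.255, a3=0.486, a4=0.429, a5=2.114, a0=4.733; τ=−ln(0.2532)/4.733=0.290 → t=2.520; u2·a0=0.3897·4.733=1.844; a1+a2=1.704 < 1.844 ≤ a1+…+a3=2.190 → R3 fires; Q=7 A=5 R=2
Draw 6: a1=2.415, a2=0.425, a3=0.486, a4=0.715, a5=2.114, a0=6.155; τ=−ln(0.4789)/6.155=0.120 → t=2.640; u2·a0=0.3076·6.155=1.893 ≤ a1=2.415 → R1 fires; Q=6 A=4 R=4
Draw 7: a1=1.656, a2=0.340, a3=0.972, a4=0.572, a5=3.624, a0=7.164; τ=−ln(0.3062)/7.164=0.165 → t=2.805; u2·a0=0.6636·7.164=4.754; a1+…+a4=3.540 < 4.754 ≤ a1+…+a5=7.164 → R5 fires; Q=6 A=4 R=3
Draw 8: a1=1.656, a2=0.340, a3=0.729, a4=0.572, a5=2.718, a0=6.015; τ=−ln(0.8406)/6.015=0.029 → t=2.834; u2·a0=0.7470·6.015=4.493; a1+…+a4=3.297 < 4.493 ≤ a1+…+a5=6.015 → R5 fires; Q=6 A=4 R=2
Draw 9: a1=1.656, a2=0.340, a3=0.486, a4=0.572, a5=1.812, a0=4.866; τ=−ln(0.5041)/4.866=0.141 → t=2.975; u2·a0=0.9431·4.866=4.589; a1+…+a4=3.054 < 4.589 ≤ a1+…+a5=4.866 → R5 fires; Q=6 A=4 R=1
Draw 10: a1=1.656, a2=0.340, a3=0.243, a4=0.572, a5=0.906, a0=3.717; τ=−ln(0.7456)/3.717=0.079 → t=3.054; u2·a0=0.2623·3.717=0.975 ≤ a1=1.656 → R1 fires; Q=5 A=3 R=3
Draw 11: a1=1.035, a2=0.255, a3=0.729, a4=0.429, a5=2.265, a0=4.713; τ=−ln(0.2886)/4.713=0.264 → t=3.317; u2·a0=0.3966·4.713=1.869; a1+a2=1.290 < 1.869 ≤ a1+…+a3=2.019 → R3 fires; Q=5 A=5 R=3
Draw 12: a1=1.725, a2=0.425, a3=0.729, a4=0.715, a5=2.265, a0=5.859; τ=−ln(0.9036)/5.859=0.017 → t=3.335; u2·a0=0.5835·5.859=3.419; a1+…+a3=2.879 < 3.419 ≤ a1+…+a4=3.594 → R4 fires; Q=6 A=4 R=5
Draw 13: a1=1.656, a2=0.340, a3=1.215, a4=0.572, a5=4.530, a0=8.313; τ=−ln(0.6993)/8.313=0.043 → t=3.378 > T=3.34: stop.
Read off Q at T=3.34: 6

Q at T = 6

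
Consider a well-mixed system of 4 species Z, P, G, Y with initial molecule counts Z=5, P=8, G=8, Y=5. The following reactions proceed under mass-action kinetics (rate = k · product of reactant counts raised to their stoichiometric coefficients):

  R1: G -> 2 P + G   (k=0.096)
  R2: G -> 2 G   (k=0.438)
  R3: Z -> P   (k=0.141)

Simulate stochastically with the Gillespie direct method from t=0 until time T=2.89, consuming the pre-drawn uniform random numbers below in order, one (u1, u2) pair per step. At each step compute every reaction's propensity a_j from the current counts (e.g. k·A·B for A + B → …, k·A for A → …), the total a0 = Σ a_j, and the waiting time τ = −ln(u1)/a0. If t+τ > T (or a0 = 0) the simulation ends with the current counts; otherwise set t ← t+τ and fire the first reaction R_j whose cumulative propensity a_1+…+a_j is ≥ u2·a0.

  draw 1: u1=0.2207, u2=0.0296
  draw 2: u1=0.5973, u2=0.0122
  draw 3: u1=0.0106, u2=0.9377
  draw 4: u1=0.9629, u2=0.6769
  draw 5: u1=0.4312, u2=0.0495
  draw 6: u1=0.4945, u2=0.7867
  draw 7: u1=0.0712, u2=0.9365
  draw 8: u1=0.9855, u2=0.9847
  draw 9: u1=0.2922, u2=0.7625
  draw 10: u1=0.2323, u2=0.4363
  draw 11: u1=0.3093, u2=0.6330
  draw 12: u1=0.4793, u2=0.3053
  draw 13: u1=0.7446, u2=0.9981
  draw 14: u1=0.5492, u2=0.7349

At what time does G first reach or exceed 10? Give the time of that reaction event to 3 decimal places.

Threshold first reached at t = 1.616

t=0.000: Z=5 P=8 G=8 Y=5
Draw 1: a1=0.768, a2=3.504, a3=0.705, a0=4.977; τ=−ln(0.2207)/4.977=0.304 → t=0.304; u2·a0=0.0296·4.977=0.147 ≤ a1=0.768 → R1 fires; Z=5 P=10 G=8 Y=5
Draw 2: a1=0.768, a2=3.504, a3=0.705, a0=4.977; τ=−ln(0.5973)/4.977=0.104 → t=0.407; u2·a0=0.0122·4.977=0.061 ≤ a1=0.768 → R1 fires; Z=5 P=12 G=8 Y=5
Draw 3: a1=0.768, a2=3.504, a3=0.705, a0=4.977; τ=−ln(0.0106)/4.977=0.914 → t=1.321; u2·a0=0.9377·4.977=4.667; a1+a2=4.272 < 4.667 ≤ a1+…+a3=4.977 → R3 fires; Z=4 P=13 G=8 Y=5
Draw 4: a1=0.768, a2=3.504, a3=0.564, a0=4.836; τ=−ln(0.9629)/4.836=0.008 → t=1.329; u2·a0=0.6769·4.836=3.273; a1=0.768 < 3.273 ≤ a1+a2=4.272 → R2 fires; Z=4 P=13 G=9 Y=5
Draw 5: a1=0.864, a2=3.942, a3=0.564, a0=5.370; τ=−ln(0.4312)/5.370=0.157 → t=1.485; u2·a0=0.0495·5.370=0.266 ≤ a1=0.864 → R1 fires; Z=4 P=15 G=9 Y=5
Draw 6: a1=0.864, a2=3.942, a3=0.564, a0=5.370; τ=−ln(0.4945)/5.370=0.131 → t=1.616; u2·a0=0.7867·5.370=4.225; a1=0.864 < 4.225 ≤ a1+a2=4.806 → R2 fires; Z=4 P=15 G=10 Y=5
Draw 7: a1=0.960, a2=4.380, a3=0.564, a0=5.904; τ=−ln(0.0712)/5.904=0.448 → t=2.064; u2·a0=0.9365·5.904=5.529; a1+a2=5.340 < 5.529 ≤ a1+…+a3=5.904 → R3 fires; Z=3 P=16 G=10 Y=5
Draw 8: a1=0.960, a2=4.380, a3=0.423, a0=5.763; τ=−ln(0.9855)/5.763=0.003 → t=2.066; u2·a0=0.9847·5.763=5.675; a1+a2=5.340 < 5.675 ≤ a1+…+a3=5.763 → R3 fires; Z=2 P=17 G=10 Y=5
Draw 9: a1=0.960, a2=4.380, a3=0.282, a0=5.622; τ=−ln(0.2922)/5.622=0.219 → t=2.285; u2·a0=0.7625·5.622=4.287; a1=0.960 < 4.287 ≤ a1+a2=5.340 → R2 fires; Z=2 P=17 G=11 Y=5
Draw 10: a1=1.056, a2=4.818, a3=0.282, a0=6.156; τ=−ln(0.2323)/6.156=0.237 → t=2.522; u2·a0=0.4363·6.156=2.686; a1=1.056 < 2.686 ≤ a1+a2=5.874 → R2 fires; Z=2 P=17 G=12 Y=5
Draw 11: a1=1.152, a2=5.256, a3=0.282, a0=6.690; τ=−ln(0.3093)/6.690=0.175 → t=2.698; u2·a0=0.6330·6.690=4.235; a1=1.152 < 4.235 ≤ a1+a2=6.408 → R2 fires; Z=2 P=17 G=13 Y=5
Draw 12: a1=1.248, a2=5.694, a3=0.282, a0=7.224; τ=−ln(0.4793)/7.224=0.102 → t=2.800; u2·a0=0.3053·7.224=2.205; a1=1.248 < 2.205 ≤ a1+a2=6.942 → R2 fires; Z=2 P=17 G=14 Y=5
Draw 13: a1=1.344, a2=6.132, a3=0.282, a0=7.758; τ=−ln(0.7446)/7.758=0.038 → t=2.838; u2·a0=0.9981·7.758=7.743; a1+a2=7.476 < 7.743 ≤ a1+…+a3=7.758 → R3 fires; Z=1 P=18 G=14 Y=5
Draw 14: a1=1.344, a2=6.132, a3=0.141, a0=7.617; τ=−ln(0.5492)/7.617=0.079 → t=2.916 > T=2.89: stop.
G first becomes ≥ 10 when it reaches 10 at the event at t=1.616.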